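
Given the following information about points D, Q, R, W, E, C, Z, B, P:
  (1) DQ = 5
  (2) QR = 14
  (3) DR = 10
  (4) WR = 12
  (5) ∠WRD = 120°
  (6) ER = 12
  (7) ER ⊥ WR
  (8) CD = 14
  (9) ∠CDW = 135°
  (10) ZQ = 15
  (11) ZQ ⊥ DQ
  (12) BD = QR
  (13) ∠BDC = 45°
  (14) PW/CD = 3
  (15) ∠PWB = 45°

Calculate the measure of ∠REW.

Step 1: By the law of cosines on triangle ERW: EW² = 12² + 12² − 2·12·12·cos(90°) = 288, so EW = 12·√2.
Step 2: By the inverse law of cosines on triangle REW: cos(∠REW) = (12² + (12·√2)² − 12²) / (2·12·12·√2) = 288/407.29 = 0.7071, so ∠REW = 45°.

Therefore, the measure of angle ∠REW = 45°.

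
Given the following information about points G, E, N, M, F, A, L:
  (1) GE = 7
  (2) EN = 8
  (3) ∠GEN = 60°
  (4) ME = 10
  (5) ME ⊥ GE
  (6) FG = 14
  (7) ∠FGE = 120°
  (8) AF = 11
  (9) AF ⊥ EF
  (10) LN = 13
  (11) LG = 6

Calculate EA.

Step 1: By the law of cosines on triangle EGF: EF² = 7² + 14² − 2·7·14·cos(120°) = 343, so EF = 7·√7.
Step 2: By the law of cosines on triangle EFA: EA² = (7·√7)² + 11² − 2·7·√7·11·cos(90°) = 464, so EA = 4·√29.

Therefore, the length of EA = 4·√29.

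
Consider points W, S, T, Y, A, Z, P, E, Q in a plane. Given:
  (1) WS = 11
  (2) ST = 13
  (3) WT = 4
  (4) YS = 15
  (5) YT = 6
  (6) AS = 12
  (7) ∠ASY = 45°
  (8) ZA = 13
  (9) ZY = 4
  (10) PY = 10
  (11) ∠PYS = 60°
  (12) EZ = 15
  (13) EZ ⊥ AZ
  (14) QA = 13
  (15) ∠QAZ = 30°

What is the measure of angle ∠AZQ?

Step 1: By the law of cosines on triangle ZAQ: ZQ² = 13² + 13² − 2·13·13·cos(30°) = 45.28, so ZQ ≈ 6.73.
Step 2: By the inverse law of cosines on triangle AZQ: cos(∠AZQ) = (13² + 6.73² − 13²) / (2·13·6.73) = 45.28/174.96 = 0.2588, so ∠AZQ = 75°.

Therefore, the measure of angle ∠AZQ = 75°.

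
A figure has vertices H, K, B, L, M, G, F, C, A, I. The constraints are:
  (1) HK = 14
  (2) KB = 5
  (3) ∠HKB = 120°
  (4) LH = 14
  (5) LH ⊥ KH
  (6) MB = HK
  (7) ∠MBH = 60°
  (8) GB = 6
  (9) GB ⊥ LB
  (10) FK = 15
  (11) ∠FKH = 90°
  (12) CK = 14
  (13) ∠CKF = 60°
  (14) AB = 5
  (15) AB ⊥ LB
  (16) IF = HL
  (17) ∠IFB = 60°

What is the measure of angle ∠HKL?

Step 1: By the law of cosines on triangle KHL: KL² = 14² + 14² − 2·14·14·cos(90°) = 392, so KL = 14·√2.
Step 2: By the inverse law of cosines on triangle HKL: cos(∠HKL) = (14² + (14·√2)² − 14²) / (2·14·14·√2) = 392/554.37 = 0.7071, so ∠HKL = 45°.

Therefore, the measure of angle ∠HKL = 45°.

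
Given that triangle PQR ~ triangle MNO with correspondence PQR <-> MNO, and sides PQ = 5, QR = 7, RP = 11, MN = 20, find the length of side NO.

Similar triangles have proportional sides. Setting up the proportion:
MN / PQ = NO / QR
20 / 5 = NO / 7
NO = 7 * 20 / 5 = 28.

28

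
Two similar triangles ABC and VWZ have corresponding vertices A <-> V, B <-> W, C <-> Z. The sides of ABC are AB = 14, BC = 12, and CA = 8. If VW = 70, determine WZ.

Similar triangles have proportional sides. Setting up the proportion:
VW / AB = WZ / BC
70 / 14 = WZ / 12
WZ = 12 * 70 / 14 = 60.

60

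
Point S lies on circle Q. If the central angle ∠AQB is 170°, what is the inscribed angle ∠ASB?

An inscribed angle intercepts an arc from a point on the circle, while the central angle intercepts the same arc from the center.
The inscribed angle is always half the central angle: 170° / 2 = 85°.

85°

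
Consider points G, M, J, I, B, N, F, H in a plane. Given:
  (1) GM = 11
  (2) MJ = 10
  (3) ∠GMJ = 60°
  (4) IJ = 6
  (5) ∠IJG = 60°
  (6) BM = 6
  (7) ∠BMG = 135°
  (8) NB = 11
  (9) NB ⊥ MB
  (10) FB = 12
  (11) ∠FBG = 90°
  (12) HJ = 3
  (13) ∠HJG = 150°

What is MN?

Step 1: By the law of cosines on triangle MBN: MN² = 6² + 11² − 2·6·11·cos(90°) = 157, so MN = √157.

Therefore, the length of MN = √157.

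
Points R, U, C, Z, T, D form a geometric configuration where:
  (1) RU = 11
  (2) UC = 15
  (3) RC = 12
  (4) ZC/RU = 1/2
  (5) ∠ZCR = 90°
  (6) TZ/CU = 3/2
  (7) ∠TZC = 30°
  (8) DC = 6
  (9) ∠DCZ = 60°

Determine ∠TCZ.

From the given relations: ZC = 1/2·RU = 1/2·11 ≈ 5.5; TZ = 3/2·CU = 3/2·15 ≈ 22.5.
Step 1: By the law of cosines on triangle CZT: CT² = 5.5² + 22.5² − 2·5.5·22.5·cos(30°) = 322.16, so CT ≈ 17.95.
Step 2: By the inverse law of cosines on triangle TCZ: cos(∠TCZ) = (17.95² + 5.5² − 22.5²) / (2·17.95·5.5) = -153.84/197.44 = -0.7792, so ∠TCZ = 141.19°.

Therefore, the measure of angle ∠TCZ = 141.19°.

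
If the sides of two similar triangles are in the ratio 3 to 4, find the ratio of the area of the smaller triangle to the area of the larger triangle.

Area scales with the square of linear dimensions. If every length is multiplied by 3/4, then the area is multiplied by (3/4)^2 = 9/16.
The area ratio is 9:16.

9:16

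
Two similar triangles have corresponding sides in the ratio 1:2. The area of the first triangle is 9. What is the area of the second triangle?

The ratio of areas of similar triangles = (side ratio)^2.
Side ratio = 1:2, so area ratio = 1:4.
Area of the second triangle / Area of the first triangle = 4/1
Area of the second triangle = 9 * 4/1 = 36

36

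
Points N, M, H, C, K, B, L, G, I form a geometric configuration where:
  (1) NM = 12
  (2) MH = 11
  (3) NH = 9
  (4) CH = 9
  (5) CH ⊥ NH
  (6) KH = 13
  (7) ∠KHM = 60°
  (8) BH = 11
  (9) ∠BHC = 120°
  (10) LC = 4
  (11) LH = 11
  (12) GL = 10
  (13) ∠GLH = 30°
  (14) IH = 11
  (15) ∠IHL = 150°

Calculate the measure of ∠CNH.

Step 1: By the law of cosines on triangle NHC: NC² = 9² + 9² − 2·9·9·cos(90°) = 162, so NC = 9·√2.
Step 2: By the inverse law of cosines on triangle CNH: cos(∠CNH) = ((9·√2)² + 9² − 9²) / (2·9·√2·9) = 162/229.1 = 0.7071, so ∠CNH = 45°.

Therefore, the measure of angle ∠CNH = 45°.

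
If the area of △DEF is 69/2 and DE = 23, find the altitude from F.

height = 2 * 69/2 / 23 = 3

3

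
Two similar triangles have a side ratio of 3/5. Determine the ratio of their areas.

Area scales with the square of linear dimensions. If every length is multiplied by 3/5, then the area is multiplied by (3/5)^2 = 9/25.
The area ratio is 9:25.

9:25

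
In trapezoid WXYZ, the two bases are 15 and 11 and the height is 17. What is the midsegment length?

The midsegment of a trapezoid = (base1 + base2) / 2
midsegment = (15 + 11) / 2
midsegment = 26 / 2
midsegment = 13

13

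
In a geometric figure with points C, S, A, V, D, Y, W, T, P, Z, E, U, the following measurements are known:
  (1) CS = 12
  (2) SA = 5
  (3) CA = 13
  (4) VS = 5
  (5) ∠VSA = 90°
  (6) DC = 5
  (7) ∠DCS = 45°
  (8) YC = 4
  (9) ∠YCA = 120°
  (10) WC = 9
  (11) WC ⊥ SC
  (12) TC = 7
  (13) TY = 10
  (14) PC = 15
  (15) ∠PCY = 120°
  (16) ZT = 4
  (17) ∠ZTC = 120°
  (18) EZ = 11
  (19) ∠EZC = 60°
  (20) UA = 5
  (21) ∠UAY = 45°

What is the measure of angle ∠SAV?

Step 1: By the law of cosines on triangle ASV: AV² = 5² + 5² − 2·5·5·cos(90°) = 50, so AV = 5·√2.
Step 2: By the inverse law of cosines on triangle SAV: cos(∠SAV) = (5² + (5·√2)² − 5²) / (2·5·5·√2) = 50/70.71 = 0.7071, so ∠SAV = 45°.

Therefore, the measure of angle ∠SAV = 45°.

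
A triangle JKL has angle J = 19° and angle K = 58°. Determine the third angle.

Let angle L = x. Then 19 + 58 + x = 180.
x = 180 - 77 = 103 degrees.

103 degrees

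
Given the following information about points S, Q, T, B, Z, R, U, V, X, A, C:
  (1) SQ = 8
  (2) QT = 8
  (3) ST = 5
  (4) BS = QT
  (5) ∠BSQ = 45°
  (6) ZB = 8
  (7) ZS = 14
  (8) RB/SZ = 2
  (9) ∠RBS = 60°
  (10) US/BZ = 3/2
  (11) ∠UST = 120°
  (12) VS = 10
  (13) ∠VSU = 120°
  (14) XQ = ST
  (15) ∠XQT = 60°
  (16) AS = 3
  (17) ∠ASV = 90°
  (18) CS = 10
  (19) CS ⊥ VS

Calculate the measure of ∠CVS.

Step 1: By the law of cosines on triangle VSC: VC² = 10² + 10² − 2·10·10·cos(90°) = 200, so VC = 10·√2.
Step 2: By the inverse law of cosines on triangle CVS: cos(∠CVS) = ((10·√2)² + 10² − 10²) / (2·10·√2·10) = 200/282.84 = 0.7071, so ∠CVS = 45°.

Therefore, the measure of angle ∠CVS = 45°.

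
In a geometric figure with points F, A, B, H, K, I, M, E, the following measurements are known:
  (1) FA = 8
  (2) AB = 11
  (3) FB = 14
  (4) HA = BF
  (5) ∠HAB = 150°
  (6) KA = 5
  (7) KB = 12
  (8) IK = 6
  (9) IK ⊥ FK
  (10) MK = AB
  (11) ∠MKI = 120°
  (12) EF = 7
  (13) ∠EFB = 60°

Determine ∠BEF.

Step 1: By the law of cosines on triangle EFB: EB² = 7² + 14² − 2·7·14·cos(60°) = 147, so EB = 7·√3.
Step 2: By the inverse law of cosines on triangle BEF: cos(∠BEF) = ((7·√3)² + 7² − 14²) / (2·7·√3·7) = 0/169.74 = 0, so ∠BEF = 90°.

Therefore, the measure of angle ∠BEF = 90°.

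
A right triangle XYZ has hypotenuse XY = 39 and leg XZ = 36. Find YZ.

By the Pythagorean theorem: YZ^2 = XY^2 - XZ^2
YZ^2 = 39^2 - 36^2 = 1521 - 1296 = 225
YZ = sqrt(225) = 15

15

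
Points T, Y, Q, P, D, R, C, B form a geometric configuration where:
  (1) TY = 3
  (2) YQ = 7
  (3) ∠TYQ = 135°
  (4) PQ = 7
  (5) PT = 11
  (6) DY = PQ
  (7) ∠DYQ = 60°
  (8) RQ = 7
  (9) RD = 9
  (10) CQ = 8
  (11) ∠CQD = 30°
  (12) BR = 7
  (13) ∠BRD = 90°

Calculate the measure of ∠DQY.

From the given relations: DY = PQ = 7.
Step 1: By the law of cosines on triangle QYD: QD² = 7² + 7² − 2·7·7·cos(60°) = 49, so QD = 7.
Step 2: By the inverse law of cosines on triangle DQY: cos(∠DQY) = (7² + 7² − 7²) / (2·7·7) = 49/98 = 0.5, so ∠DQY = 60°.

Therefore, the measure of angle ∠DQY = 60°.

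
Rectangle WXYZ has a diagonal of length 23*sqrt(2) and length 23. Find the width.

b = sqrt(d^2 - a^2) = sqrt(1058 - 529) = sqrt(529) = 23

23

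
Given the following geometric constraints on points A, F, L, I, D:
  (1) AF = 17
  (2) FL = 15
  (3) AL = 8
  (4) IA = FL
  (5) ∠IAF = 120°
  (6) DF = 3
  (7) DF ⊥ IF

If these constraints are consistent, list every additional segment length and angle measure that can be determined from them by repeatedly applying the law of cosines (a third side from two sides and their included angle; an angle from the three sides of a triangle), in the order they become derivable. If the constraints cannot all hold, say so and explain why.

The constraints are consistent. Derivable facts, in order:
After 1 step:
- FI ≈ 27.73
- ∠AFL = 28.07°
- ∠ALF = 90°
- ∠FAL = 61.93°
After 2 steps:
- ID ≈ 27.89
- ∠AFI = 27.93°
- ∠AIF = 32.07°
After 3 steps:
- ∠DIF = 6.17°
- ∠FDI = 83.83°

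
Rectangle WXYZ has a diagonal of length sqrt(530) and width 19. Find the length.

b = sqrt(d^2 - a^2) = sqrt(530 - 361) = sqrt(169) = 13

13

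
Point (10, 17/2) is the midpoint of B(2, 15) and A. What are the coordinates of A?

Using the midpoint formula: M = ((x1 + x2)/2, (y1 + y2)/2)
We know M = (10, 17/2) and B = (2, 15)
For x: 10 = (2 + x2)/2, so x2 = 2*10 - 2 = 18
For y: 17/2 = (15 + y2)/2, so y2 = 2*17/2 - 15 = 2
A = (18, 2)

(18, 2)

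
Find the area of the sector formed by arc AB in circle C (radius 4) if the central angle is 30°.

The full circle has area πr² = π(4)² = 16*pi.
The sector covers 30° out of 360°, a fraction of 1/12.
Sector area = 16*pi × 1/12 = 4*pi/3.

4*pi/3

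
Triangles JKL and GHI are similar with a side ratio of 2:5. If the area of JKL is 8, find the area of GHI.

For similar figures, the area ratio equals the square of the side ratio.
Side ratio (JKL to GHI) = 2:5, so area ratio = 2^2:5^2 = 4:25.
If the area of JKL is 8, then the area of GHI = 8 * (25/4) = 50.

50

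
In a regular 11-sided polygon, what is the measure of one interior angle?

Each interior angle of a regular n-gon is (n - 2) * 180 / n.
For n = 11: (11 - 2) * 180 / 11 = 1620/11 = 1620/11 degrees.

1620/11 degrees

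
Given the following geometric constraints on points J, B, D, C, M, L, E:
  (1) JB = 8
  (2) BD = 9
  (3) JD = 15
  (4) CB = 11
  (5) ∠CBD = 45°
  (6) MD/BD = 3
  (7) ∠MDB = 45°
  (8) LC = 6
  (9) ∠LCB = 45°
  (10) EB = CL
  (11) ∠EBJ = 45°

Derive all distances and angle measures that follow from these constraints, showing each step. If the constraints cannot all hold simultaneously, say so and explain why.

The constraints are consistent.

From the given relations:
  MD = 3·BD = 3·9 = 27
  EB = CL = 6

Step 1: From JB = 8, BE = 6, and ∠JBE = 45°, by the law of cosines:
  JE² = JB² + BE² - 2·JB·BE·cos(45°) = 64 + 36 - 67.88 = 32.12
  JE ≈ 5.67

Step 2: From BD = 9, DM = 27, and ∠BDM = 45°, by the law of cosines:
  BM² = BD² + DM² - 2·BD·DM·cos(45°) = 81 + 729 - 343.7 = 466.3
  BM ≈ 21.6

Step 3: From BC = 11, CL = 6, and ∠BCL = 45°, by the law of cosines:
  BL² = BC² + CL² - 2·BC·CL·cos(45°) = 121 + 36 - 93.34 = 63.66
  BL ≈ 7.98

Step 4: From DB = 9, BC = 11, and ∠DBC = 45°, by the law of cosines:
  DC² = DB² + BC² - 2·DB·BC·cos(45°) = 81 + 121 - 140 = 61.99
  DC ≈ 7.87

Step 5: From JB = 8, JD = 15, BD = 9, by the inverse law of cosines:
  cos(∠BJD) = (JB² + JD² - BD²) / (2·JB·JD)
  ∠BJD = 29.93°

Step 6: From BD = 9, BJ = 8, DJ = 15, by the inverse law of cosines:
  cos(∠DBJ) = (BD² + BJ² - DJ²) / (2·BD·BJ)
  ∠DBJ = 123.75°

Step 7: From DB = 9, DJ = 15, BJ = 8, by the inverse law of cosines:
  cos(∠BDJ) = (DB² + DJ² - BJ²) / (2·DB·DJ)
  ∠BDJ = 26.32°

Step 8: From JB = 8, JE = 5.67, BE = 6, by the inverse law of cosines:
  cos(∠BJE) = (JB² + JE² - BE²) / (2·JB·JE)
  ∠BJE = 48.47°

Step 9: From BC = 11, BL = 7.98, CL = 6, by the inverse law of cosines:
  cos(∠CBL) = (BC² + BL² - CL²) / (2·BC·BL)
  ∠CBL = 32.12°

Step 10: From BD = 9, BM = 21.6, DM = 27, by the inverse law of cosines:
  cos(∠DBM) = (BD² + BM² - DM²) / (2·BD·BM)
  ∠DBM = 117.86°

Step 11: From DB = 9, DC = 7.87, BC = 11, by the inverse law of cosines:
  cos(∠BDC) = (DB² + DC² - BC²) / (2·DB·DC)
  ∠BDC = 81.07°

Step 12: From CB = 11, CD = 7.87, BD = 9, by the inverse law of cosines:
  cos(∠BCD) = (CB² + CD² - BD²) / (2·CB·CD)
  ∠BCD = 53.93°

Step 13: From MB = 21.6, MD = 27, BD = 9, by the inverse law of cosines:
  cos(∠BMD) = (MB² + MD² - BD²) / (2·MB·MD)
  ∠BMD = 17.14°

Step 14: From LB = 7.98, LC = 6, BC = 11, by the inverse law of cosines:
  cos(∠BLC) = (LB² + LC² - BC²) / (2·LB·LC)
  ∠BLC = 102.88°

Step 15: From EB = 6, EJ = 5.67, BJ = 8, by the inverse law of cosines:
  cos(∠BEJ) = (EB² + EJ² - BJ²) / (2·EB·EJ)
  ∠BEJ = 86.53°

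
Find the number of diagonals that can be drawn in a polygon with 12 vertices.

Total line segments between 12 vertices = C(12,2) = 66.
Subtract the 12 sides: 66 - 12 = 54 diagonals.

54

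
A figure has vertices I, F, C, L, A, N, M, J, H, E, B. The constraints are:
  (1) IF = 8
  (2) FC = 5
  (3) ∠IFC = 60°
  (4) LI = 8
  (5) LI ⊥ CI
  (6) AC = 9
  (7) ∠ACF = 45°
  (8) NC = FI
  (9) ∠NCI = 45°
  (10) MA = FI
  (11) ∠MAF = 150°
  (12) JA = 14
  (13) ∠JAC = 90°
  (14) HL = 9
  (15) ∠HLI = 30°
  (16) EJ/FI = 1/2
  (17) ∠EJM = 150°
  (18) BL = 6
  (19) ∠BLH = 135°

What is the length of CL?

Step 1: By the law of cosines on triangle CFI: CI² = 5² + 8² − 2·5·8·cos(60°) = 49, so CI = 7.
Step 2: By the law of cosines on triangle CIL: CL² = 7² + 8² − 2·7·8·cos(90°) = 113, so CL = √113.

Therefore, the length of CL = √113.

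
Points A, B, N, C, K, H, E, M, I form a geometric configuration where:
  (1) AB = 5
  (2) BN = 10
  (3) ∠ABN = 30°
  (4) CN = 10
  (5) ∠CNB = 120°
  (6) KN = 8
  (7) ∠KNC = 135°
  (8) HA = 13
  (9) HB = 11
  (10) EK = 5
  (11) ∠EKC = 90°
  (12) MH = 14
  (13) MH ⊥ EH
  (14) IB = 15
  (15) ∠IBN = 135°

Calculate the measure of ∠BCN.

Step 1: By the law of cosines on triangle CNB: CB² = 10² + 10² − 2·10·10·cos(120°) = 300, so CB = 10·√3.
Step 2: By the inverse law of cosines on triangle BCN: cos(∠BCN) = ((10·√3)² + 10² − 10²) / (2·10·√3·10) = 300/346.41 = 0.866, so ∠BCN = 30°.

Therefore, the measure of angle ∠BCN = 30°.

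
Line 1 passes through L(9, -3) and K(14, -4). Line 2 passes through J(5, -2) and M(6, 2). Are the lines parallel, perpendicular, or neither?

Slope of line 1: m1 = (-4 - -3)/(14 - 9) = -1/5 = -1/5
Slope of line 2: m2 = (2 - -2)/(6 - 5) = 4/1 = 4
m1 != m2 (-1/5 != 4), so not parallel.
m1 * m2 = (-1/5) * (4) = -4/5 != -1, so not perpendicular.
The lines are neither parallel nor perpendicular.

Neither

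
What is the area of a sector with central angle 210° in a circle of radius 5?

Sector area = π(5²)(7/12) = 175*pi/12

175*pi/12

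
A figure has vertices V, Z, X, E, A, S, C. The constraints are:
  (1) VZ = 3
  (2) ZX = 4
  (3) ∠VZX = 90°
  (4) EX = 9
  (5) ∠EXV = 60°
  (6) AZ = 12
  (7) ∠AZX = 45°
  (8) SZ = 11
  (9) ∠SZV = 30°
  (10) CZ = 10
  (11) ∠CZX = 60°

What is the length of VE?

Step 1: By the law of cosines on triangle XZV: XV² = 4² + 3² − 2·4·3·cos(90°) = 25, so XV = 5.
Step 2: By the law of cosines on triangle VXE: VE² = 5² + 9² − 2·5·9·cos(60°) = 61, so VE = √61.

Therefore, the length of VE = √61.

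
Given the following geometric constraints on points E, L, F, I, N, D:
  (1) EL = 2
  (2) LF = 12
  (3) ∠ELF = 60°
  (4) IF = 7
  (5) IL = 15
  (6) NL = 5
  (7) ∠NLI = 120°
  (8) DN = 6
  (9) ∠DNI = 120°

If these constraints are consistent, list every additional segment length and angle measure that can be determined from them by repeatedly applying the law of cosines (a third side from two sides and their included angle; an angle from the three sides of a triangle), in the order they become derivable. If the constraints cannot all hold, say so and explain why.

The constraints are consistent. Derivable facts, in order:
After 1 step:
- EF = 2·√31
- IN = 5·√13
- ∠FIL = 51.75°
- ∠FLI = 27.27°
- ∠IFL = 100.98°
After 2 steps:
- ID ≈ 21.66
- ∠EFL = 8.95°
- ∠FEL = 111.05°
- ∠INL = 46.1°
- ∠LIN = 13.9°
After 3 steps:
- ∠DIN = 13.88°
- ∠IDN = 46.12°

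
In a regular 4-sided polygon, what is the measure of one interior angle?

Each interior angle of a regular n-gon is (n - 2) * 180 / n.
For n = 4: (4 - 2) * 180 / 4 = 360/4 = 90 degrees.

90 degrees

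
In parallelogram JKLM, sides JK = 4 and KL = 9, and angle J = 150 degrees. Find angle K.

In a parallelogram, consecutive angles are supplementary (sum to 180°).
angle K = 180 - angle J
angle K = 180 - 150
angle K = 30 degrees

30 degrees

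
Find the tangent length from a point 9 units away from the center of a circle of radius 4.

tangent = √(d² - r²) = √(9² - 4²) = √(81 - 16) = √65 = sqrt(65)

sqrt(65)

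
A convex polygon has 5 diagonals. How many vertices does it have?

Using d = n(n - 3)/2, we solve 5 = n(n - 3)/2.
So n(n - 3) = 10.
Testing n = 5: 5 * 2 = 10 = 10. Correct.
The polygon has 5 sides.

5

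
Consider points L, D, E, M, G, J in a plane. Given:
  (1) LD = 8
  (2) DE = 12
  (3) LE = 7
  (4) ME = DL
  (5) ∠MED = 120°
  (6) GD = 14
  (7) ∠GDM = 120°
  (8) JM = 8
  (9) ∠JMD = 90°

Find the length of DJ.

From the given relations: ME = DL = 8.
Step 1: By the law of cosines on triangle DEM: DM² = 12² + 8² − 2·12·8·cos(120°) = 304, so DM = 4·√19.
Step 2: By the law of cosines on triangle DMJ: DJ² = (4·√19)² + 8² − 2·4·√19·8·cos(90°) = 368, so DJ = 4·√23.

Therefore, the length of DJ = 4·√23.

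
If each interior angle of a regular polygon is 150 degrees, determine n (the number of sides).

The exterior angle is the supplement of the interior angle: 180 - 150 = 30 degrees.
Since the exterior angles of any convex polygon sum to 360 degrees, the number of sides is 360 / 30 = 12.

12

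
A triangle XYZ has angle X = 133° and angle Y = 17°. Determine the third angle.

By the triangle angle sum property, the three interior angles of any triangle add up to 180°.
We know angle X = 133° and angle Y = 17°, so their sum is 150°.
Therefore angle Z = 180° - 150° = 30°.

30 degrees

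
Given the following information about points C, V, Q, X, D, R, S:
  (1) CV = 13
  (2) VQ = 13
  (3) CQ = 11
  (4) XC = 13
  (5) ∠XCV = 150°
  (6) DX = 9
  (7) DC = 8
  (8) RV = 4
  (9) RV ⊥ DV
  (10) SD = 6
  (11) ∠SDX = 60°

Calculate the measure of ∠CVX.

Step 1: By the law of cosines on triangle VCX: VX² = 13² + 13² − 2·13·13·cos(150°) = 630.72, so VX ≈ 25.11.
Step 2: By the inverse law of cosines on triangle CVX: cos(∠CVX) = (13² + 25.11² − 13²) / (2·13·25.11) = 630.72/652.97 = 0.9659, so ∠CVX = 15°.

Therefore, the measure of angle ∠CVX = 15°.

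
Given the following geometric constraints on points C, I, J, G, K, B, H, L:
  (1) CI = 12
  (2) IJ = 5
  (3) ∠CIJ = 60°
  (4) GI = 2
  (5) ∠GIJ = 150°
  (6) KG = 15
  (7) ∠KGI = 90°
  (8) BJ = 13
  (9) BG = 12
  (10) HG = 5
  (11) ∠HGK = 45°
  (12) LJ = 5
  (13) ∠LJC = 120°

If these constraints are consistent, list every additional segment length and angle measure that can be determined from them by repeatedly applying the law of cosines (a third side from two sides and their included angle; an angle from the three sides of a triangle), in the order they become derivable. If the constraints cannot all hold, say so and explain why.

The constraints are consistent. Derivable facts, in order:
After 1 step:
- CJ = √109
- IK ≈ 15.13
- JG ≈ 6.81
- KH ≈ 12
After 2 steps:
- CL ≈ 13.65
- ∠BGJ = 82.5°
- ∠BJG = 66.23°
- ∠CJI = 95.5°
- ∠GBJ = 31.27°
- ∠GHK = 117.86°
- ∠GIK = 82.41°
- ∠GJI = 8.45°
- ∠GKH = 17.14°
- ∠GKI = 7.59°
- ∠ICJ = 24.5°
- ∠IGJ = 21.55°
After 3 steps:
- ∠CLJ = 41.5°
- ∠JCL = 18.5°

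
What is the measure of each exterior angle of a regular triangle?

Each exterior angle of a regular n-gon is 360 / n.
For n = 3: 360 / 3 = 120 degrees.

120 degrees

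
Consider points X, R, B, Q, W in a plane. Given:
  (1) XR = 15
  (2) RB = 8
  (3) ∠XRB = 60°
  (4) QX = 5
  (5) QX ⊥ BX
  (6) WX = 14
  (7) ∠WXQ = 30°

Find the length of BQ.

Step 1: By the law of cosines on triangle BRX: BX² = 8² + 15² − 2·8·15·cos(60°) = 169, so BX = 13.
Step 2: By the law of cosines on triangle BXQ: BQ² = 13² + 5² − 2·13·5·cos(90°) = 194, so BQ = √194.

Therefore, the length of BQ = √194.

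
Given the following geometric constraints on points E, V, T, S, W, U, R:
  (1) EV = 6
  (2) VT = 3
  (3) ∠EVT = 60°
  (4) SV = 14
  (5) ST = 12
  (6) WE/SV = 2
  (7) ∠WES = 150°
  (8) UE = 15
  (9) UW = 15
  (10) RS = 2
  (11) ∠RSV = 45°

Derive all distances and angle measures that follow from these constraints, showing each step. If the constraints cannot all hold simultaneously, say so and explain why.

The constraints are consistent.

From the given relations:
  WE = 2·SV = 2·14 = 28

Step 1: From EV = 6, VT = 3, and ∠EVT = 60°, by the law of cosines:
  ET² = EV² + VT² - 2·EV·VT·cos(60°) = 36 + 9 - 18 = 27
  ET = 3·√3

Step 2: From VS = 14, SR = 2, and ∠VSR = 45°, by the law of cosines:
  VR² = VS² + SR² - 2·VS·SR·cos(45°) = 196 + 4 - 39.6 = 160.4
  VR ≈ 12.66

Step 3: From EU = 15, EW = 28, UW = 15, by the inverse law of cosines:
  cos(∠UEW) = (EU² + EW² - UW²) / (2·EU·EW)
  ∠UEW = 21.04°

Step 4: From VS = 14, VT = 3, ST = 12, by the inverse law of cosines:
  cos(∠SVT) = (VS² + VT² - ST²) / (2·VS·VT)
  ∠SVT = 43.43°

Step 5: From TS = 12, TV = 3, SV = 14, by the inverse law of cosines:
  cos(∠STV) = (TS² + TV² - SV²) / (2·TS·TV)
  ∠STV = 126.67°

Step 6: From ST = 12, SV = 14, TV = 3, by the inverse law of cosines:
  cos(∠TSV) = (ST² + SV² - TV²) / (2·ST·SV)
  ∠TSV = 9.9°

Step 7: From WE = 28, WU = 15, EU = 15, by the inverse law of cosines:
  cos(∠EWU) = (WE² + WU² - EU²) / (2·WE·WU)
  ∠EWU = 21.04°

Step 8: From UE = 15, UW = 15, EW = 28, by the inverse law of cosines:
  cos(∠EUW) = (UE² + UW² - EW²) / (2·UE·UW)
  ∠EUW = 137.92°

Step 9: From ET = 3·√3, EV = 6, TV = 3, by the inverse law of cosines:
  cos(∠TEV) = (ET² + EV² - TV²) / (2·ET·EV)
  ∠TEV = 30°

Step 10: From VR = 12.66, VS = 14, RS = 2, by the inverse law of cosines:
  cos(∠RVS) = (VR² + VS² - RS²) / (2·VR·VS)
  ∠RVS = 6.41°

Step 11: From TE = 3·√3, TV = 3, EV = 6, by the inverse law of cosines:
  cos(∠ETV) = (TE² + TV² - EV²) / (2·TE·TV)
  ∠ETV = 90°

Step 12: From RS = 2, RV = 12.66, SV = 14, by the inverse law of cosines:
  cos(∠SRV) = (RS² + RV² - SV²) / (2·RS·RV)
  ∠SRV = 128.59°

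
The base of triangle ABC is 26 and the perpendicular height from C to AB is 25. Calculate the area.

A triangle's area is half the area of a rectangle with the same base and height.
Area = (1/2) * 26 * 25 = 325.

325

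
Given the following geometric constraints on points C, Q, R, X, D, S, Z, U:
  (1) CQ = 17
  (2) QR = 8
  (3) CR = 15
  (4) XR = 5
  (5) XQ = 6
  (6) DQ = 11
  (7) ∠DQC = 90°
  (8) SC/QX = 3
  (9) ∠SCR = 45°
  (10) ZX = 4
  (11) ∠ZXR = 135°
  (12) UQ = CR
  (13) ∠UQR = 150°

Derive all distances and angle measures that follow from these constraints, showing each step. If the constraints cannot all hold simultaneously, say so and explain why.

The constraints are consistent.

From the given relations:
  SC = 3·QX = 3·6 = 18
  UQ = CR = 15

Step 1: From CQ = 17, QD = 11, and ∠CQD = 90°, by the law of cosines:
  CD² = CQ² + QD² - 2·CQ·QD·cos(90°) = 289 + 121 - 0 = 410
  CD ≈ 20.25

Step 2: From RC = 15, CS = 18, and ∠RCS = 45°, by the law of cosines:
  RS² = RC² + CS² - 2·RC·CS·cos(45°) = 225 + 324 - 381.8 = 167.2
  RS ≈ 12.93

Step 3: From RX = 5, XZ = 4, and ∠RXZ = 135°, by the law of cosines:
  RZ² = RX² + XZ² - 2·RX·XZ·cos(135°) = 25 + 16 + 28.28 = 69.28
  RZ ≈ 8.32

Step 4: From RQ = 8, QU = 15, and ∠RQU = 150°, by the law of cosines:
  RU² = RQ² + QU² - 2·RQ·QU·cos(150°) = 64 + 225 + 207.8 = 496.8
  RU ≈ 22.29

Step 5: From CQ = 17, CR = 15, QR = 8, by the inverse law of cosines:
  cos(∠QCR) = (CQ² + CR² - QR²) / (2·CQ·CR)
  ∠QCR = 28.07°

Step 6: From QC = 17, QR = 8, CR = 15, by the inverse law of cosines:
  cos(∠CQR) = (QC² + QR² - CR²) / (2·QC·QR)
  ∠CQR = 61.93°

Step 7: From QR = 8, QX = 6, RX = 5, by the inverse law of cosines:
  cos(∠RQX) = (QR² + QX² - RX²) / (2·QR·QX)
  ∠RQX = 38.62°

Step 8: From RC = 15, RQ = 8, CQ = 17, by the inverse law of cosines:
  cos(∠CRQ) = (RC² + RQ² - CQ²) / (2·RC·RQ)
  ∠CRQ = 90°

Step 9: From RQ = 8, RX = 5, QX = 6, by the inverse law of cosines:
  cos(∠QRX) = (RQ² + RX² - QX²) / (2·RQ·RX)
  ∠QRX = 48.51°

Step 10: From XQ = 6, XR = 5, QR = 8, by the inverse law of cosines:
  cos(∠QXR) = (XQ² + XR² - QR²) / (2·XQ·XR)
  ∠QXR = 92.87°

Step 11: From CD = 20.25, CQ = 17, DQ = 11, by the inverse law of cosines:
  cos(∠DCQ) = (CD² + CQ² - DQ²) / (2·CD·CQ)
  ∠DCQ = 32.91°

Step 12: From RC = 15, RS = 12.93, CS = 18, by the inverse law of cosines:
  cos(∠CRS) = (RC² + RS² - CS²) / (2·RC·RS)
  ∠CRS = 79.88°

Step 13: From RQ = 8, RU = 22.29, QU = 15, by the inverse law of cosines:
  cos(∠QRU) = (RQ² + RU² - QU²) / (2·RQ·RU)
  ∠QRU = 19.66°

Step 14: From RX = 5, RZ = 8.32, XZ = 4, by the inverse law of cosines:
  cos(∠XRZ) = (RX² + RZ² - XZ²) / (2·RX·RZ)
  ∠XRZ = 19.86°

Step 15: From DC = 20.25, DQ = 11, CQ = 17, by the inverse law of cosines:
  cos(∠CDQ) = (DC² + DQ² - CQ²) / (2·DC·DQ)
  ∠CDQ = 57.09°

Step 16: From SC = 18, SR = 12.93, CR = 15, by the inverse law of cosines:
  cos(∠CSR) = (SC² + SR² - CR²) / (2·SC·SR)
  ∠CSR = 55.12°

Step 17: From ZR = 8.32, ZX = 4, RX = 5, by the inverse law of cosines:
  cos(∠RZX) = (ZR² + ZX² - RX²) / (2·ZR·ZX)
  ∠RZX = 25.14°

Step 18: From UQ = 15, UR = 22.29, QR = 8, by the inverse law of cosines:
  cos(∠QUR) = (UQ² + UR² - QR²) / (2·UQ·UR)
  ∠QUR = 10.34°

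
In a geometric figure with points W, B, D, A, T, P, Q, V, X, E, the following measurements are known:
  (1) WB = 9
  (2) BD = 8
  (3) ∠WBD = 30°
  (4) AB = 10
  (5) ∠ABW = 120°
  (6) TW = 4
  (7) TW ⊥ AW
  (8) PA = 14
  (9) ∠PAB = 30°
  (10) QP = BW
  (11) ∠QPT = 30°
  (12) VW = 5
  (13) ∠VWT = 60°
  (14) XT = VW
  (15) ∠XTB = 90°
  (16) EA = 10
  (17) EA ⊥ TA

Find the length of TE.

Step 1: By the law of cosines on triangle ABW: AW² = 10² + 9² − 2·10·9·cos(120°) = 271, so AW ≈ 16.46.
Step 2: By the law of cosines on triangle AWT: AT² = 16.46² + 4² − 2·16.46·4·cos(90°) = 287, so AT ≈ 16.94.
Step 3: By the law of cosines on triangle TAE: TE² = 16.94² + 10² − 2·16.94·10·cos(90°) = 387, so TE = 3·√43.

Therefore, the length of TE = 3·√43.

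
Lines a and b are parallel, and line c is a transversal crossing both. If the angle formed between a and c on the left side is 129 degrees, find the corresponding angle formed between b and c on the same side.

When a transversal crosses parallel lines, angles in the same position at each intersection are called corresponding angles.
These are always equal, so the answer is 129 degrees.

129 degrees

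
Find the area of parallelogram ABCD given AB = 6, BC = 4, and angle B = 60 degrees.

Area = 6 * 4 * sin(60°) = 24 * sqrt(3)/2 = 12*sqrt(3)

12*sqrt(3)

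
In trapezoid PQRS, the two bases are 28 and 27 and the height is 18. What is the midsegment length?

The midsegment (median) of a trapezoid connects the midpoints of the non-parallel sides.
Its length is the average of the two bases: (28 + 27) / 2 = 55/2.

55/2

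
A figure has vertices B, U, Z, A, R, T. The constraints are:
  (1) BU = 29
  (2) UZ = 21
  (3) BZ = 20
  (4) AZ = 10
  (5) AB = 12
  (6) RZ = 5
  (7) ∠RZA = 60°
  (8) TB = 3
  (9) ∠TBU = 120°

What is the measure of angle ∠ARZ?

Step 1: By the law of cosines on triangle RZA: RA² = 5² + 10² − 2·5·10·cos(60°) = 75, so RA = 5·√3.
Step 2: By the inverse law of cosines on triangle ARZ: cos(∠ARZ) = ((5·√3)² + 5² − 10²) / (2·5·√3·5) = 0/86.6 = 0, so ∠ARZ = 90°.

Therefore, the measure of angle ∠ARZ = 90°.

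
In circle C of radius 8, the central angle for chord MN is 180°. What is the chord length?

Chord length = 2r sin(θ/2)
= 2 × 8 × sin(180°/2)
= 2 × 8 × sin(90°)
= 16

16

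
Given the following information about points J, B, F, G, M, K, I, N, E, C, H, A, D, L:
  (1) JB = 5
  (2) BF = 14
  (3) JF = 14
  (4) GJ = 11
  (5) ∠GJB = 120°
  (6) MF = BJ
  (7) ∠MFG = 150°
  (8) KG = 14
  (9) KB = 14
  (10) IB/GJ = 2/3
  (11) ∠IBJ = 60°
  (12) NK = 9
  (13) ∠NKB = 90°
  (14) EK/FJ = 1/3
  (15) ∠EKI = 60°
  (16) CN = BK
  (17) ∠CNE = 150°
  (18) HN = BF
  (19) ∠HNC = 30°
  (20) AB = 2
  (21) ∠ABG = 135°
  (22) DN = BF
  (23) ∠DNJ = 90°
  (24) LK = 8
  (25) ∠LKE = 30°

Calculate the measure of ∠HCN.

From the given relations: CN = BK = 14; HN = BF = 14.
Step 1: By the law of cosines on triangle CNH: CH² = 14² + 14² − 2·14·14·cos(30°) = 52.52, so CH ≈ 7.25.
Step 2: By the inverse law of cosines on triangle HCN: cos(∠HCN) = (7.25² + 14² − 14²) / (2·7.25·14) = 52.52/202.91 = 0.2588, so ∠HCN = 75°.

Therefore, the measure of angle ∠HCN = 75°.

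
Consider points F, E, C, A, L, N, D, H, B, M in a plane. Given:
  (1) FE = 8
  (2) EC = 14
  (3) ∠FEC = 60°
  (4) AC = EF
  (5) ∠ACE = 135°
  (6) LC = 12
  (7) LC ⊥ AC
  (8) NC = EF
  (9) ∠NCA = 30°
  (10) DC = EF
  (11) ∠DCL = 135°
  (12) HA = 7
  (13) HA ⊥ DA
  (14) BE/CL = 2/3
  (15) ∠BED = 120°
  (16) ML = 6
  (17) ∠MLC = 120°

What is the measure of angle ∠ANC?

From the given relations: NC = EF = 8; AC = EF = 8.
Step 1: By the law of cosines on triangle NCA: NA² = 8² + 8² − 2·8·8·cos(30°) = 17.15, so NA ≈ 4.14.
Step 2: By the inverse law of cosines on triangle ANC: cos(∠ANC) = (4.14² + 8² − 8²) / (2·4.14·8) = 17.15/66.26 = 0.2588, so ∠ANC = 75°.

Therefore, the measure of angle ∠ANC = 75°.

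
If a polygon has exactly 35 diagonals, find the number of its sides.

Using d = n(n - 3)/2, we solve 35 = n(n - 3)/2.
So n(n - 3) = 70.
Testing n = 10: 10 * 7 = 70 = 70. Correct.
The polygon has 10 sides.

10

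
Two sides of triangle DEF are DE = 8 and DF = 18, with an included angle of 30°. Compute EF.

Law of cosines: EF^2 = 8^2 + 18^2 - 2(8)(18)cos(30°) = 388 - 144*sqrt(3), so EF = 2*sqrt(97 - 36*sqrt(3)).

2*sqrt(97 - 36*sqrt(3))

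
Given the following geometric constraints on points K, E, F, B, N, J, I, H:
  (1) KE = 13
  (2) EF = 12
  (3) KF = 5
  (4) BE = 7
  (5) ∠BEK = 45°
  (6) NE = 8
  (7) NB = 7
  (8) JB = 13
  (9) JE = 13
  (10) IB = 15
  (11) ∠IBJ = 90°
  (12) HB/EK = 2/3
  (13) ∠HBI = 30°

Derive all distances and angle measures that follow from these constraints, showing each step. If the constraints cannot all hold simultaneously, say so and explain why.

The constraints are consistent.

From the given relations:
  HB = 2/3·EK = 2/3·13 ≈ 8.67

Step 1: From KE = 13, EB = 7, and ∠KEB = 45°, by the law of cosines:
  KB² = KE² + EB² - 2·KE·EB·cos(45°) = 169 + 49 - 128.7 = 89.31
  KB ≈ 9.45

Step 2: From JB = 13, BI = 15, and ∠JBI = 90°, by the law of cosines:
  JI² = JB² + BI² - 2·JB·BI·cos(90°) = 169 + 225 - 0 = 394
  JI ≈ 19.85

Step 3: From IB = 15, BH = 8.67, and ∠IBH = 30°, by the law of cosines:
  IH² = IB² + BH² - 2·IB·BH·cos(30°) = 225 + 75.11 - 225.2 = 74.94
  IH ≈ 8.66

Step 4: From KE = 13, KF = 5, EF = 12, by the inverse law of cosines:
  cos(∠EKF) = (KE² + KF² - EF²) / (2·KE·KF)
  ∠EKF = 67.38°

Step 5: From EB = 7, EJ = 13, BJ = 13, by the inverse law of cosines:
  cos(∠BEJ) = (EB² + EJ² - BJ²) / (2·EB·EJ)
  ∠BEJ = 74.38°

Step 6: From EB = 7, EN = 8, BN = 7, by the inverse law of cosines:
  cos(∠BEN) = (EB² + EN² - BN²) / (2·EB·EN)
  ∠BEN = 55.15°

Step 7: From EF = 12, EK = 13, FK = 5, by the inverse law of cosines:
  cos(∠FEK) = (EF² + EK² - FK²) / (2·EF·EK)
  ∠FEK = 22.62°

Step 8: From FE = 12, FK = 5, EK = 13, by the inverse law of cosines:
  cos(∠EFK) = (FE² + FK² - EK²) / (2·FE·FK)
  ∠EFK = 90°

Step 9: From BE = 7, BJ = 13, EJ = 13, by the inverse law of cosines:
  cos(∠EBJ) = (BE² + BJ² - EJ²) / (2·BE·BJ)
  ∠EBJ = 74.38°

Step 10: From BE = 7, BN = 7, EN = 8, by the inverse law of cosines:
  cos(∠EBN) = (BE² + BN² - EN²) / (2·BE·BN)
  ∠EBN = 69.7°

Step 11: From NB = 7, NE = 8, BE = 7, by the inverse law of cosines:
  cos(∠BNE) = (NB² + NE² - BE²) / (2·NB·NE)
  ∠BNE = 55.15°

Step 12: From JB = 13, JE = 13, BE = 7, by the inverse law of cosines:
  cos(∠BJE) = (JB² + JE² - BE²) / (2·JB·JE)
  ∠BJE = 31.24°

Step 13: From KB = 9.45, KE = 13, BE = 7, by the inverse law of cosines:
  cos(∠BKE) = (KB² + KE² - BE²) / (2·KB·KE)
  ∠BKE = 31.59°

Step 14: From BE = 7, BK = 9.45, EK = 13, by the inverse law of cosines:
  cos(∠EBK) = (BE² + BK² - EK²) / (2·BE·BK)
  ∠EBK = 103.41°

Step 15: From JB = 13, JI = 19.85, BI = 15, by the inverse law of cosines:
  cos(∠BJI) = (JB² + JI² - BI²) / (2·JB·JI)
  ∠BJI = 49.09°

Step 16: From IB = 15, IH = 8.66, BH = 8.67, by the inverse law of cosines:
  cos(∠BIH) = (IB² + IH² - BH²) / (2·IB·IH)
  ∠BIH = 30.04°

Step 17: From IB = 15, IJ = 19.85, BJ = 13, by the inverse law of cosines:
  cos(∠BIJ) = (IB² + IJ² - BJ²) / (2·IB·IJ)
  ∠BIJ = 40.91°

Step 18: From HB = 8.67, HI = 8.66, BI = 15, by the inverse law of cosines:
  cos(∠BHI) = (HB² + HI² - BI²) / (2·HB·HI)
  ∠BHI = 119.96°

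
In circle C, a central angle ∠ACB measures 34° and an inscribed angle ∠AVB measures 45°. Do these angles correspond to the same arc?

By the inscribed angle theorem, the inscribed angle for a central angle of 34° should be 34° / 2 = 17°.
The given inscribed angle is 45°, which does not equal 17°.
Therefore, no, they do not correspond to the same arc.

No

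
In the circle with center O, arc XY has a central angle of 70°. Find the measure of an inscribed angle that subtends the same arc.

By the inscribed angle theorem, the inscribed angle is half the central angle.
Inscribed angle = 70° / 2 = 35°

35°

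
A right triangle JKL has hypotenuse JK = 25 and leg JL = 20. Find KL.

By the Pythagorean theorem: KL^2 = JK^2 - JL^2
KL^2 = 25^2 - 20^2 = 625 - 400 = 225
KL = sqrt(225) = 15

15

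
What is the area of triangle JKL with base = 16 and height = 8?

Area = (1/2) * base * height
Area = (1/2) * 16 * 8
Area = 64

64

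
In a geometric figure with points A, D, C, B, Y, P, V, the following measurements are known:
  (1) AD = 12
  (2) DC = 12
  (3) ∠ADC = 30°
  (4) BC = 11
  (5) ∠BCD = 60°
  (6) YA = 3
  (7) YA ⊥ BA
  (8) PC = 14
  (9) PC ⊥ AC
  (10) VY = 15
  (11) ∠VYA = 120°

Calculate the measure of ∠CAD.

Step 1: By the law of cosines on triangle ADC: AC² = 12² + 12² − 2·12·12·cos(30°) = 38.58, so AC ≈ 6.21.
Step 2: By the inverse law of cosines on triangle CAD: cos(∠CAD) = (6.21² + 12² − 12²) / (2·6.21·12) = 38.58/149.08 = 0.2588, so ∠CAD = 75°.

Therefore, the measure of angle ∠CAD = 75°.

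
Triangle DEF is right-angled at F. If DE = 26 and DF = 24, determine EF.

Rearranging the Pythagorean theorem to solve for the unknown leg:
leg^2 = hypotenuse^2 - known_leg^2 = 676 - 576 = 100
leg = sqrt(100) = 10.

10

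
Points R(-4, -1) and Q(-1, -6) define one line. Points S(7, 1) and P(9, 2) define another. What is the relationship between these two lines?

Slope of line 1: m1 = (-6 - -1)/(-1 - -4) = -5/3 = -5/3
Slope of line 2: m2 = (2 - 1)/(9 - 7) = 1/2 = 1/2
m1 != m2 (-5/3 != 1/2), so not parallel.
m1 * m2 = (-5/3) * (1/2) = -5/6 != -1, so not perpendicular.
The lines are neither parallel nor perpendicular.

Neither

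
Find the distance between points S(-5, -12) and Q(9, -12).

d = sqrt((9 - -5)^2 + (-12 - -12)^2)
d = sqrt(14^2 + 0^2)
d = sqrt(196 + 0)
d = sqrt(196) = 14

14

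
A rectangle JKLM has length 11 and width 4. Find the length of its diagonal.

Using the Pythagorean theorem:
d² = 11² + 4² = 121 + 16 = 137
d = sqrt(137)

sqrt(137)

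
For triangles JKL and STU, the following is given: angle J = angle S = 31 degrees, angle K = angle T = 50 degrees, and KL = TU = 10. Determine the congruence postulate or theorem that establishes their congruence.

The given information provides:
angle J = angle S = 31 degrees, angle K = angle T = 50 degrees, and KL = TU = 10
This matches the AAS congruence theorem.
Two pairs of corresponding angles and a non-included side are equal (Angle-Angle-Side).

AAS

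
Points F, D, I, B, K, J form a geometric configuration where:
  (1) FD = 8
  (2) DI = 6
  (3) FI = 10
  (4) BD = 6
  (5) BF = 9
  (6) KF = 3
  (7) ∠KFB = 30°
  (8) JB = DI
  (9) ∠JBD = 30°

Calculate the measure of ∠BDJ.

From the given relations: JB = DI = 6.
Step 1: By the law of cosines on triangle DBJ: DJ² = 6² + 6² − 2·6·6·cos(30°) = 9.65, so DJ ≈ 3.11.
Step 2: By the inverse law of cosines on triangle BDJ: cos(∠BDJ) = (6² + 3.11² − 6²) / (2·6·3.11) = 9.65/37.27 = 0.2588, so ∠BDJ = 75°.

Therefore, the measure of angle ∠BDJ = 75°.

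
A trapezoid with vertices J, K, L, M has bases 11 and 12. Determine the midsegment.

The midsegment (median) of a trapezoid connects the midpoints of the non-parallel sides.
Its length is the average of the two bases: (11 + 12) / 2 = 23/2.

23/2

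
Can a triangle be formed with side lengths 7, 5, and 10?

Yes.
The triangle inequality requires that the sum of any two sides exceeds the third.
Here 5 + 7 = 12 > 10, so the condition is met.

Yes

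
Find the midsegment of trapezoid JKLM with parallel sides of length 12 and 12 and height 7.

The midsegment of a trapezoid = (base1 + base2) / 2
midsegment = (12 + 12) / 2
midsegment = 24 / 2
midsegment = 12

12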